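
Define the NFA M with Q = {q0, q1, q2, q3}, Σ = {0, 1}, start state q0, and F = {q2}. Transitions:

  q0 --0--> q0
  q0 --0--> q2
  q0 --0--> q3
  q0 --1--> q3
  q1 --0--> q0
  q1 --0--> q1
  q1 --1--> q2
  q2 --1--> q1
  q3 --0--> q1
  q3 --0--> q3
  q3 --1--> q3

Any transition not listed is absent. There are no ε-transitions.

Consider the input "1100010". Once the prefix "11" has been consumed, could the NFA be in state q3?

Start in {q0}.
Read '1': q0→{q3}; now {q3}.
Read '1': q3→{q3}; now {q3}.
State q3 is in {q3}.

Yes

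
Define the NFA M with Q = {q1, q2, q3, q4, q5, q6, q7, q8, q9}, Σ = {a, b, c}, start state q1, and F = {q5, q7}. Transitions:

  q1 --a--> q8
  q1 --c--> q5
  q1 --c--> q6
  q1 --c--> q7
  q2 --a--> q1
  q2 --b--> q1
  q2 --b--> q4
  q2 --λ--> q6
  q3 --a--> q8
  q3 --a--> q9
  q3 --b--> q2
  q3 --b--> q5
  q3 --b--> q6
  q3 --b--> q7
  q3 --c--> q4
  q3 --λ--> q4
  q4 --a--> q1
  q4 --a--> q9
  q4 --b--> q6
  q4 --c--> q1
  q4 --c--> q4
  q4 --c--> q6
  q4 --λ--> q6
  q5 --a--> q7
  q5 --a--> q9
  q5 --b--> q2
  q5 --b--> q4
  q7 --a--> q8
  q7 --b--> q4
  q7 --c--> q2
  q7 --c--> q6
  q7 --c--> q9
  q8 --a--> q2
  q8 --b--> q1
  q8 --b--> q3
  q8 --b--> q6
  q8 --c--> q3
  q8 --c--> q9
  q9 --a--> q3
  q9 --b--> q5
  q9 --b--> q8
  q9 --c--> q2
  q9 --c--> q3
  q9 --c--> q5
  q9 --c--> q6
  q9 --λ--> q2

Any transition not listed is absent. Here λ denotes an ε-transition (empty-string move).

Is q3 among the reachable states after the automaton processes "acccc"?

No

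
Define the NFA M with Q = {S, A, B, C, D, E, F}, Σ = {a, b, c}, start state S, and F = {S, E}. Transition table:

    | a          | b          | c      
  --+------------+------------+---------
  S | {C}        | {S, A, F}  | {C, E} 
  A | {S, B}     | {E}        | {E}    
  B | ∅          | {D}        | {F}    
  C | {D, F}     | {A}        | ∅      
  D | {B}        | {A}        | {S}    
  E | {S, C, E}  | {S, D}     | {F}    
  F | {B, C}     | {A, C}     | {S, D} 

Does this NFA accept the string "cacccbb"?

Yes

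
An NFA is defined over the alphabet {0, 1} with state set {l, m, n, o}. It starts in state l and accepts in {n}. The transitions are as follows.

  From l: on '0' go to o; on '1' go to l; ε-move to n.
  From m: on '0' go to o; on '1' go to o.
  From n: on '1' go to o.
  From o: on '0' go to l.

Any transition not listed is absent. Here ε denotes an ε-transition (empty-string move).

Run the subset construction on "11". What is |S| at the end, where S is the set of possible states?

Start: ε-closure({l}) = {l, n}.
Read '1': l→{l}, n→{o}; union {l, o}; ε-closure = {l, n, o}.
Read '1': l→{l}, n→{o}, o→∅; union {l, o}; ε-closure = {l, n, o}.
That set has 3 states.

3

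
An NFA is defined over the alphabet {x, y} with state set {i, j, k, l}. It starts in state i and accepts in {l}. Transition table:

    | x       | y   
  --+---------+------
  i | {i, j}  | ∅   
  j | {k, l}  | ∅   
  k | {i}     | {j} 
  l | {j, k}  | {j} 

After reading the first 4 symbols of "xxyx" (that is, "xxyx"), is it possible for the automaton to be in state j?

No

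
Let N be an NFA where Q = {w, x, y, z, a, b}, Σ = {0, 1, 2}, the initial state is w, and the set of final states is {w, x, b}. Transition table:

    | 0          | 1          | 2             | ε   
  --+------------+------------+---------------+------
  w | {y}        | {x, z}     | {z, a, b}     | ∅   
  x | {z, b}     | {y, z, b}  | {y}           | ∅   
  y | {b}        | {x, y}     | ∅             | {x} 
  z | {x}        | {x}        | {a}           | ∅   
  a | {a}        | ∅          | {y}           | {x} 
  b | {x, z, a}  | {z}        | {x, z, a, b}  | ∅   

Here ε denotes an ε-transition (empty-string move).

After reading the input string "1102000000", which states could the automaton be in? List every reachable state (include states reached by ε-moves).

Start in {w}.
Read '1': {w} → {x, z}.
Read '1': {x, z} → {x, y, z, b}.
Read '0': {x, y, z, b} → {x, z, a, b}.
Read '2': {x, z, a, b} → {x, y, z, a, b}.
Read '0': {x, y, z, a, b} → {x, z, a, b}.
Read '0': {x, z, a, b} → {x, z, a, b}.
Read '0': {x, z, a, b} → {x, z, a, b}.
Read '0': {x, z, a, b} → {x, z, a, b}.
Read '0': {x, z, a, b} → {x, z, a, b}.
Read '0': {x, z, a, b} → {x, z, a, b}.

{x, z, a, b}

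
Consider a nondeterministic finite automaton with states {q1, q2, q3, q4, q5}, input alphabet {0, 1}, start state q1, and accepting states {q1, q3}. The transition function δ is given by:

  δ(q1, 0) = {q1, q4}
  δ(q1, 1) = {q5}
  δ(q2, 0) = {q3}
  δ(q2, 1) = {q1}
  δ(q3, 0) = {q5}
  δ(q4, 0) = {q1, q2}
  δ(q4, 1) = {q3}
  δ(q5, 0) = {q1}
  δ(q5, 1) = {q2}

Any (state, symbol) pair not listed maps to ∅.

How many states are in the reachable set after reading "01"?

2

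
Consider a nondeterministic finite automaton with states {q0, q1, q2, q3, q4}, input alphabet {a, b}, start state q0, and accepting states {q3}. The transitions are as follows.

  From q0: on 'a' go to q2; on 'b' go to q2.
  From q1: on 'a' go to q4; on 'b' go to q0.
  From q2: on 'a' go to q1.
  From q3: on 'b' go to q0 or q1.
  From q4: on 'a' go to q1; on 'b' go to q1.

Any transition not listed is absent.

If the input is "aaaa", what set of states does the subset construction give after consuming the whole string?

Start in {q0}.
Read 'a': q0→{q2}; now {q2}.
Read 'a': q2→{q1}; now {q1}.
Read 'a': q1→{q4}; now {q4}.
Read 'a': q4→{q1}; now {q1}.

{q1}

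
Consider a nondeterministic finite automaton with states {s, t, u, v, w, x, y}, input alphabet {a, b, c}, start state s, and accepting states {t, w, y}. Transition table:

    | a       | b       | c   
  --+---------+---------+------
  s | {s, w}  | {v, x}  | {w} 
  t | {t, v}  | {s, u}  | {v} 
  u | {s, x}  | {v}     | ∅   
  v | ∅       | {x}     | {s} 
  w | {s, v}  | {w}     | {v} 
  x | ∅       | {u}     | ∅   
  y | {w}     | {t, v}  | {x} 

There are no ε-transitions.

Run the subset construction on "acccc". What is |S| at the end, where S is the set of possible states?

2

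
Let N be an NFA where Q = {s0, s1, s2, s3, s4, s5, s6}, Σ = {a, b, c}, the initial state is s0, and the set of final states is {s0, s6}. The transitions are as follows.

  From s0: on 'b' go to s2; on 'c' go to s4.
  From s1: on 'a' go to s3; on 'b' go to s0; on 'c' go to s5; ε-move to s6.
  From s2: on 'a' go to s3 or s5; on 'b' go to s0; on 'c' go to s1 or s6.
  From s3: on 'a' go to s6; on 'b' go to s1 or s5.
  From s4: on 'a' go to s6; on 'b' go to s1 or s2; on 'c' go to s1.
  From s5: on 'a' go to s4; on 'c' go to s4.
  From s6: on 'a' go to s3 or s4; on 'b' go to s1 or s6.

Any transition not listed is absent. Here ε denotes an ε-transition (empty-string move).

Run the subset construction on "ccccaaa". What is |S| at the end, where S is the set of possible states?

1

Start in {s0}.
Read 'c': {s0} → {s4}.
Read 'c': {s4} → {s1, s6}.
Read 'c': {s1, s6} → {s5}.
Read 'c': {s5} → {s4}.
Read 'a': {s4} → {s6}.
Read 'a': {s6} → {s3, s4}.
Read 'a': {s3, s4} → {s6}.
That set has 1 state.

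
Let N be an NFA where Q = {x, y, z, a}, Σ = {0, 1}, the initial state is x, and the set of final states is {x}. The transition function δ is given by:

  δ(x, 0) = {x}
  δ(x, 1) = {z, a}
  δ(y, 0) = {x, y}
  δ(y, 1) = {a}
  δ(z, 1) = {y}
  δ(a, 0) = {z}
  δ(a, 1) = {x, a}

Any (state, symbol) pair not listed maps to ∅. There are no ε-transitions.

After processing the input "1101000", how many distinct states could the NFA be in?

2

Start in {x}.
Read '1': {x} → {z, a}.
Read '1': {z, a} → {x, y, a}.
Read '0': {x, y, a} → {x, y, z}.
Read '1': {x, y, z} → {y, z, a}.
Read '0': {y, z, a} → {x, y, z}.
Read '0': {x, y, z} → {x, y}.
Read '0': {x, y} → {x, y}.
That set has 2 states.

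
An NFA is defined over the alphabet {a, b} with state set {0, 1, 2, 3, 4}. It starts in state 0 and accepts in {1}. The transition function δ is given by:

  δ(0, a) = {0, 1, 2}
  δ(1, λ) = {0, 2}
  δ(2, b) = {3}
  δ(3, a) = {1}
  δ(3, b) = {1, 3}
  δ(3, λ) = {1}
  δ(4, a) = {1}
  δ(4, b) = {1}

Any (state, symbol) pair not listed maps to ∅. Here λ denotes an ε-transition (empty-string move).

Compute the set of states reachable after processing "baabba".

∅

Start in {0}.
Read 'b': {0} → ∅.
The set is empty and remains empty for the remaining 5 symbols.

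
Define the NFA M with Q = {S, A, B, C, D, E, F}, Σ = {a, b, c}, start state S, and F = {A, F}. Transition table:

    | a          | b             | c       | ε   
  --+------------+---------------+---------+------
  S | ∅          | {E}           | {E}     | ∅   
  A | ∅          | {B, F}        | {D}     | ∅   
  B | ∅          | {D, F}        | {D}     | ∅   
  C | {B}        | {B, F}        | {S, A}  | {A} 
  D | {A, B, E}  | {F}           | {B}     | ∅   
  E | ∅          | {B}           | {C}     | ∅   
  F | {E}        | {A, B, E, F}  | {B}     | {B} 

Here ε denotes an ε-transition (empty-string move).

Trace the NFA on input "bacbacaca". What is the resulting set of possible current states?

∅

Start in {S}.
Read 'b': S→{E}; now {E}.
Read 'a': E→∅; now ∅.
The set is empty and remains empty for the remaining 7 symbols.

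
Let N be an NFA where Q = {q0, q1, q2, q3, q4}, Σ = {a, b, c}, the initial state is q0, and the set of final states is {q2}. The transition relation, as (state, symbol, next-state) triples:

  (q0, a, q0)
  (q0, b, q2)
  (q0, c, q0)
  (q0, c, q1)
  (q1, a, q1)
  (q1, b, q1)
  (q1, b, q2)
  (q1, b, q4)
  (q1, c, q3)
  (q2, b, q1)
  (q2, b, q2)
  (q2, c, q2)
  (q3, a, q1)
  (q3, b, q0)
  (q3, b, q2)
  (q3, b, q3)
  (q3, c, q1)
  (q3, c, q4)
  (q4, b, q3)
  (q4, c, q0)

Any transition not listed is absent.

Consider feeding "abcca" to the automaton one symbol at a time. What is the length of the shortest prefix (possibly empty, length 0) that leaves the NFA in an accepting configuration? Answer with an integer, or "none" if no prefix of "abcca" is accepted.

2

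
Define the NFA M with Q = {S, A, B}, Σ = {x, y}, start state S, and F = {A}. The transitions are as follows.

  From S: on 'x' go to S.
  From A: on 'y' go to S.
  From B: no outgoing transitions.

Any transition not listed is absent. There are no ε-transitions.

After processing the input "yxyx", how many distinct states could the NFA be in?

Start in {S}.
Read 'y': {S} → ∅.
The set is empty and remains empty for the remaining 3 symbols.
That set has 0 states.

0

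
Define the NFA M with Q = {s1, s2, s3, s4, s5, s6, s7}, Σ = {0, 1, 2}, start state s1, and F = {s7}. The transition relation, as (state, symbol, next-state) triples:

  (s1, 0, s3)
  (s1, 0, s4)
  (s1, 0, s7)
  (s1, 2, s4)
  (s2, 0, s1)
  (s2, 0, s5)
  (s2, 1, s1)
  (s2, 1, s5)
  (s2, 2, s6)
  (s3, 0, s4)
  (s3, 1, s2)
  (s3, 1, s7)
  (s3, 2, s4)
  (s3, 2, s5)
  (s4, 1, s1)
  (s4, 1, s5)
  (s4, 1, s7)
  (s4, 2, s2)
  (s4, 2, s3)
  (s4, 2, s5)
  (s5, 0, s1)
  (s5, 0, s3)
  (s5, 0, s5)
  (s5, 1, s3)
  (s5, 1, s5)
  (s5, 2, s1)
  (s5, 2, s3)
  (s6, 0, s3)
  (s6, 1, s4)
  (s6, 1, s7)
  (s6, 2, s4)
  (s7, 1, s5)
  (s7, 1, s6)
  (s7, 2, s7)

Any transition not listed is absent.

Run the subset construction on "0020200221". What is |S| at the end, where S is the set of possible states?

7

Start in {s1}.
Read '0': {s1} → {s3, s4, s7}.
Read '0': {s3, s4, s7} → {s4}.
Read '2': {s4} → {s2, s3, s5}.
Read '0': {s2, s3, s5} → {s1, s3, s4, s5}.
Read '2': {s1, s3, s4, s5} → {s1, s2, s3, s4, s5}.
Read '0': {s1, s2, s3, s4, s5} → {s1, s3, s4, s5, s7}.
Read '0': {s1, s3, s4, s5, s7} → {s1, s3, s4, s5, s7}.
Read '2': {s1, s3, s4, s5, s7} → {s1, s2, s3, s4, s5, s7}.
Read '2': {s1, s2, s3, s4, s5, s7} → {s1, s2, s3, s4, s5, s6, s7}.
Read '1': {s1, s2, s3, s4, s5, s6, s7} → {s1, s2, s3, s4, s5, s6, s7}.
That set has 7 states.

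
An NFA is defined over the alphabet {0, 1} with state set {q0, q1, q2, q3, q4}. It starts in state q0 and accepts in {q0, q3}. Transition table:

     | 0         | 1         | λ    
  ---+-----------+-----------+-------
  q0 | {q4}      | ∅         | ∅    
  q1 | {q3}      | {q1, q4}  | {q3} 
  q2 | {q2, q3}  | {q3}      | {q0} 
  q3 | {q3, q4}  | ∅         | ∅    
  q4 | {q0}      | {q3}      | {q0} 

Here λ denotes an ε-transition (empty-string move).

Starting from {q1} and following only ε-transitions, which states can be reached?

Begin with {q1}.
ε-move q1 → q3; add q3.

{q1, q3}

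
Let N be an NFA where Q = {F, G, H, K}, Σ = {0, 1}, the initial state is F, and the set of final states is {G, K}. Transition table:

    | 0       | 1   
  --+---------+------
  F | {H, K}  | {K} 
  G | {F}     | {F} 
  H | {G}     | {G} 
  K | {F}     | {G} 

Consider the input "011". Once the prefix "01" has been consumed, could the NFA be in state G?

Start in {F}.
Read '0': {F} → {H, K}.
Read '1': {H, K} → {G}.
State G is in {G}.

Yes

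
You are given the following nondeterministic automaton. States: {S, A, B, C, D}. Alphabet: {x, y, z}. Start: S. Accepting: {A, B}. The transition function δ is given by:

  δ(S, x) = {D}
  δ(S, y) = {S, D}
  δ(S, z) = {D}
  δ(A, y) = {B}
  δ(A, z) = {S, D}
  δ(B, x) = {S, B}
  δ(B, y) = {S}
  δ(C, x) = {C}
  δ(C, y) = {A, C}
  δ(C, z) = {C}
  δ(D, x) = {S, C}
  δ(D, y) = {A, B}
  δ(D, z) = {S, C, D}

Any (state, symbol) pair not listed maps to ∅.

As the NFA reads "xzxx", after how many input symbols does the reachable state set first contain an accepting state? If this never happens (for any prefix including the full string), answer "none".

none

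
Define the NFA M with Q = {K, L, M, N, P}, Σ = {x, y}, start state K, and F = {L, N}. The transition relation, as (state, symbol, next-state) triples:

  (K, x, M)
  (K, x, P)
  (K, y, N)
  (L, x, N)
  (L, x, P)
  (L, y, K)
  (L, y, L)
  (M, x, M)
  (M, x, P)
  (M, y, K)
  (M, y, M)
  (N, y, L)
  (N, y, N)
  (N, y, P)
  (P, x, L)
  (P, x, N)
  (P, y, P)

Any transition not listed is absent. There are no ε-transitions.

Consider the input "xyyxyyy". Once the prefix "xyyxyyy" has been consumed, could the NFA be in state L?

Yes

Start in {K}.
Read 'x': {K} → {M, P}.
Read 'y': {M, P} → {K, M, P}.
Read 'y': {K, M, P} → {K, M, N, P}.
Read 'x': {K, M, N, P} → {L, M, N, P}.
Read 'y': {L, M, N, P} → {K, L, M, N, P}.
Read 'y': {K, L, M, N, P} → {K, L, M, N, P}.
Read 'y': {K, L, M, N, P} → {K, L, M, N, P}.
State L is in {K, L, M, N, P}.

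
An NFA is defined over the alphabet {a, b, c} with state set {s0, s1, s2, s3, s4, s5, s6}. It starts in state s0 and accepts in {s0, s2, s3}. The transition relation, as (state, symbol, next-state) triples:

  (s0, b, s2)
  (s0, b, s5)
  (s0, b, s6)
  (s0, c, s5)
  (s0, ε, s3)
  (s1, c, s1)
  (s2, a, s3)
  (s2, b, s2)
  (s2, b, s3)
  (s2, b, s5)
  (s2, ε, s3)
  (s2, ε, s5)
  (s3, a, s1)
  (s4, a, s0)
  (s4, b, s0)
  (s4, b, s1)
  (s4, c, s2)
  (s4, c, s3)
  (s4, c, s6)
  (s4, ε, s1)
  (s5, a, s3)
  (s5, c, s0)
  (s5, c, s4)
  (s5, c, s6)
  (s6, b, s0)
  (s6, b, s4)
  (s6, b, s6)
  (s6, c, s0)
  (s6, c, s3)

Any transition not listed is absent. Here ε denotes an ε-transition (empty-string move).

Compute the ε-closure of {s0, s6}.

{s0, s3, s6}

Begin with {s0, s6}.
ε-move s0 → s3; add s3.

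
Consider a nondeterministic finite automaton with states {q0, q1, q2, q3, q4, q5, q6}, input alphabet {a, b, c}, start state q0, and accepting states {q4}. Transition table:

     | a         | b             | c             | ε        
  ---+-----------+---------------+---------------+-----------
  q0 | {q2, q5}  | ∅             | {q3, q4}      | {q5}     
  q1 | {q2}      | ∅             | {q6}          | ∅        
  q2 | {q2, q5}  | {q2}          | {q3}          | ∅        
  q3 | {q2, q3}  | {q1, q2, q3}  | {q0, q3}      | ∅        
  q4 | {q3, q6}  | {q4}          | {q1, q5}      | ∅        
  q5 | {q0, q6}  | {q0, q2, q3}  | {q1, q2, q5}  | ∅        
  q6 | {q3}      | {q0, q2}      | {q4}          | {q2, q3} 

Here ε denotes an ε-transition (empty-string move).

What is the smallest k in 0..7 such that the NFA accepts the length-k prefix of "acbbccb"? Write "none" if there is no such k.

Start: ε-closure({q0}) = {q0, q5}.
Read 'a': q0→{q2, q5}, q5→{q0, q6}; union {q0, q2, q5, q6}; ε-closure = {q0, q2, q3, q5, q6}.
Read 'c': q0→{q3, q4}, q2→{q3}, q3→{q0, q3}, q5→{q1, q2, q5}, q6→{q4}; now {q0, q1, q2, q3, q4, q5}.
None of the earlier sets intersect F, but {q0, q1, q2, q3, q4, q5} does.

2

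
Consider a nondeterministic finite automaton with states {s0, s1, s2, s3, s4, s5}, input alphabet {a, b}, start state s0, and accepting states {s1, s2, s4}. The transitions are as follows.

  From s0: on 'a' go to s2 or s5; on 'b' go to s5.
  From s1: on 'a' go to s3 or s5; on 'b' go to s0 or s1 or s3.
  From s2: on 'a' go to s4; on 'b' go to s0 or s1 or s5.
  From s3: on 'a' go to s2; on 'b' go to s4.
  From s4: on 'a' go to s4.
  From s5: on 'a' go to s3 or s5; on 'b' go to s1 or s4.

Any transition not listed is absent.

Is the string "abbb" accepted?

Start in {s0}.
Read 'a': s0→{s2, s5}; now {s2, s5}.
Read 'b': s2→{s0, s1, s5}, s5→{s1, s4}; now {s0, s1, s4, s5}.
Read 'b': s0→{s5}, s1→{s0, s1, s3}, s4→∅, s5→{s1, s4}; now {s0, s1, s3, s4, s5}.
Read 'b': s0→{s5}, s1→{s0, s1, s3}, s3→{s4}, s4→∅, s5→{s1, s4}; now {s0, s1, s3, s4, s5}.
The final set {s0, s1, s3, s4, s5} contains the accepting states s1, s4.

Yes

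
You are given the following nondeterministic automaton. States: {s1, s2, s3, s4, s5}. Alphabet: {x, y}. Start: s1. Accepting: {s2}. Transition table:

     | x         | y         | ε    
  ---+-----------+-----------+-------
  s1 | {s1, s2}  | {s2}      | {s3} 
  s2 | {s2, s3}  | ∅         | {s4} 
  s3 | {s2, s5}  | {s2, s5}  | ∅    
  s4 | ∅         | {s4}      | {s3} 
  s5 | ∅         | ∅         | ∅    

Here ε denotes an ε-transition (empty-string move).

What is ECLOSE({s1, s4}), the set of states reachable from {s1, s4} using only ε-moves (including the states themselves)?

Begin with {s1, s4}.
ε-move s4 → s3; add s3.

{s1, s3, s4}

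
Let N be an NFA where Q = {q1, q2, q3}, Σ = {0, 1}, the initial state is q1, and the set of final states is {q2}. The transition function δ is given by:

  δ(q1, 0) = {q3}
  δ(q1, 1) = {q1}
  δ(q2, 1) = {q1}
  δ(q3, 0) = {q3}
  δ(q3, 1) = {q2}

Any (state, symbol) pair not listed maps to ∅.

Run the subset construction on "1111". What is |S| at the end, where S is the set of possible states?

Start in {q1}.
Read '1': {q1} → {q1}.
Read '1': {q1} → {q1}.
Read '1': {q1} → {q1}.
Read '1': {q1} → {q1}.
That set has 1 state.

1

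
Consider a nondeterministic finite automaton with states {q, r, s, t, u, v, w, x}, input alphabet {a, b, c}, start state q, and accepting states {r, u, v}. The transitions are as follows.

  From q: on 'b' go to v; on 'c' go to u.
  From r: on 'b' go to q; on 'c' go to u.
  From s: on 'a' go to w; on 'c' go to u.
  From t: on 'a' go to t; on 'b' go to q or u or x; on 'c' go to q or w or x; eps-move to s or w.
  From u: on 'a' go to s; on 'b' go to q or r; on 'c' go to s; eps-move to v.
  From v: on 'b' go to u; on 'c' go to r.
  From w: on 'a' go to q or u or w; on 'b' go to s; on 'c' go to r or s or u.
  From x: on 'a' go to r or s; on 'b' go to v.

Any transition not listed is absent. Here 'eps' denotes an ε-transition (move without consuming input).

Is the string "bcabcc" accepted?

No

Start in {q}.
Read 'b': q→{v}; now {v}.
Read 'c': v→{r}; now {r}.
Read 'a': r→∅; now ∅.
The set is empty and remains empty for the remaining 3 symbols.
The final set ∅ contains no accepting state.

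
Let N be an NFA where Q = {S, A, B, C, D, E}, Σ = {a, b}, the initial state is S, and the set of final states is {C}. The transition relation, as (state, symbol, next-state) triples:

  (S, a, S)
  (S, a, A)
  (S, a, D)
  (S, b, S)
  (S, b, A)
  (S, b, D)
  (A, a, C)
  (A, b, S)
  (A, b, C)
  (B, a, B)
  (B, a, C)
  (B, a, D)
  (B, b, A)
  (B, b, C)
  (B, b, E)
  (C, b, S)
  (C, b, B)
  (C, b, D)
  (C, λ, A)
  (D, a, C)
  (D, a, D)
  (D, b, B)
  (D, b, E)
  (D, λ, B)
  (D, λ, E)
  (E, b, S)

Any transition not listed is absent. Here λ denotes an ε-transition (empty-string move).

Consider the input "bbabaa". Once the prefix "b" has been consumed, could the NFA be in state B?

Start in {S}.
Read 'b': {S} → {S, A, B, D, E}.
State B is in {S, A, B, D, E}.

Yes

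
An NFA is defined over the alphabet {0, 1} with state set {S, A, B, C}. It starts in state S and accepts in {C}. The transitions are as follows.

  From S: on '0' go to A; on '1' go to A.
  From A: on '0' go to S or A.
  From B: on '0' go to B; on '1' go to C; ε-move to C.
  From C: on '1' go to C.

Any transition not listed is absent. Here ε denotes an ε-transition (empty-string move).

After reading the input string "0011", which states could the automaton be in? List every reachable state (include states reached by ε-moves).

∅

Start in {S}.
Read '0': S→{A}; now {A}.
Read '0': A→{S, A}; now {S, A}.
Read '1': S→{A}, A→∅; now {A}.
Read '1': A→∅; now ∅.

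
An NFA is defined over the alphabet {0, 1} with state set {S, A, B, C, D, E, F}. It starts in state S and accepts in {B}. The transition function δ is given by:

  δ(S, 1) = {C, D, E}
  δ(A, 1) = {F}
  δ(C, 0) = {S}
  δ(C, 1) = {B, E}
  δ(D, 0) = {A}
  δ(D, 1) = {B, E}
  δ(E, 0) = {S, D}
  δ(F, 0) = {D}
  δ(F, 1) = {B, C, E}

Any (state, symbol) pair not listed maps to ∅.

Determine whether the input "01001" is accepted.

Start in {S}.
Read '0': {S} → ∅.
The set is empty and remains empty for the remaining 4 symbols.
The final set ∅ contains no accepting state.

No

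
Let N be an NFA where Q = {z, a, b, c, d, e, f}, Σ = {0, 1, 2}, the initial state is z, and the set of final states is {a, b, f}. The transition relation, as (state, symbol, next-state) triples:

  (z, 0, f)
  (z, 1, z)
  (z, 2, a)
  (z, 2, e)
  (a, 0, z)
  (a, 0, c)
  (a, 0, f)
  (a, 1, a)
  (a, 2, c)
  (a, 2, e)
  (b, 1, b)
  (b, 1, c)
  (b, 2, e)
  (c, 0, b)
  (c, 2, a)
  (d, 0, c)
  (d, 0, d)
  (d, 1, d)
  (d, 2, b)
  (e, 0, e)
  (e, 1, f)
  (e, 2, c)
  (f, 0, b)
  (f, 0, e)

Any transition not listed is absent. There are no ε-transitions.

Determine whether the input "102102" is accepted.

Start in {z}.
Read '1': z→{z}; now {z}.
Read '0': z→{f}; now {f}.
Read '2': f→∅; now ∅.
The set is empty and remains empty for the remaining 3 symbols.
The final set ∅ contains no accepting state.

No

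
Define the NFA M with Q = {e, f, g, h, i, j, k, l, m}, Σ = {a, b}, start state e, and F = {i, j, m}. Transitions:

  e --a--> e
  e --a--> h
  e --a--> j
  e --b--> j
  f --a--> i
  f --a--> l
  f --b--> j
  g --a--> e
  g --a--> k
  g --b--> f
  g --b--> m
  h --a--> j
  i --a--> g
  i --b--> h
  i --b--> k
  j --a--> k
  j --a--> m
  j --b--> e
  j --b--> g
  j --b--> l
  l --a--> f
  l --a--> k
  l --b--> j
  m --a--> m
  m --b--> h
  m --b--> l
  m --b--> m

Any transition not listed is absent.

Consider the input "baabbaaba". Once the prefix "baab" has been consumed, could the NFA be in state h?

Yes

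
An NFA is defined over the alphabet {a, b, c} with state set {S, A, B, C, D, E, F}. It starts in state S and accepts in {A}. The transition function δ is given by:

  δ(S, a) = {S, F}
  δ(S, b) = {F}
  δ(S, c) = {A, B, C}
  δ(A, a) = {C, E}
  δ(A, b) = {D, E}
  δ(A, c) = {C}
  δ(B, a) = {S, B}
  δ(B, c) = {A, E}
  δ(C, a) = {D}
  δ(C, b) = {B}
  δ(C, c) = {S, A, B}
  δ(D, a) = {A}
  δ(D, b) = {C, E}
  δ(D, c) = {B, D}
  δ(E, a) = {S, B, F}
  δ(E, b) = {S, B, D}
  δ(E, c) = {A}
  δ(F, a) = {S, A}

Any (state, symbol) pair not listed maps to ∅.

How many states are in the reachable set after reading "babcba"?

Start in {S}.
Read 'b': S→{F}; now {F}.
Read 'a': F→{S, A}; now {S, A}.
Read 'b': S→{F}, A→{D, E}; now {D, E, F}.
Read 'c': D→{B, D}, E→{A}, F→∅; now {A, B, D}.
Read 'b': A→{D, E}, B→∅, D→{C, E}; now {C, D, E}.
Read 'a': C→{D}, D→{A}, E→{S, B, F}; now {S, A, B, D, F}.
That set has 5 states.

5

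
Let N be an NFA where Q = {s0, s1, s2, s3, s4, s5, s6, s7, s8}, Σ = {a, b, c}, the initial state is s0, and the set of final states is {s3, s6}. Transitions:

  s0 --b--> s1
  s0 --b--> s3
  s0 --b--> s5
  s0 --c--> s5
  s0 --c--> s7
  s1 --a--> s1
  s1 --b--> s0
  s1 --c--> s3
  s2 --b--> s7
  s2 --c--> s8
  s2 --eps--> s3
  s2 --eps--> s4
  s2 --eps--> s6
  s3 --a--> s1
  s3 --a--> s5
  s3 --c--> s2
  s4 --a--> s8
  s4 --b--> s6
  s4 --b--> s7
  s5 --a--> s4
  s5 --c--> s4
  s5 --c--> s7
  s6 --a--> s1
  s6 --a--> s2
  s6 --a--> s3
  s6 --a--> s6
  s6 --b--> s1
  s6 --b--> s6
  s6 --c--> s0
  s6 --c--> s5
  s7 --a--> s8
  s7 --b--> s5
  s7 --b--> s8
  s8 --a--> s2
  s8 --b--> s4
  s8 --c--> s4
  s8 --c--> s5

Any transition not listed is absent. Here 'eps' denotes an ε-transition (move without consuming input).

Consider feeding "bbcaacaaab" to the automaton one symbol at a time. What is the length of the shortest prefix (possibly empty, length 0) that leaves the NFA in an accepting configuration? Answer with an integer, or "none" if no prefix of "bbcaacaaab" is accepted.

1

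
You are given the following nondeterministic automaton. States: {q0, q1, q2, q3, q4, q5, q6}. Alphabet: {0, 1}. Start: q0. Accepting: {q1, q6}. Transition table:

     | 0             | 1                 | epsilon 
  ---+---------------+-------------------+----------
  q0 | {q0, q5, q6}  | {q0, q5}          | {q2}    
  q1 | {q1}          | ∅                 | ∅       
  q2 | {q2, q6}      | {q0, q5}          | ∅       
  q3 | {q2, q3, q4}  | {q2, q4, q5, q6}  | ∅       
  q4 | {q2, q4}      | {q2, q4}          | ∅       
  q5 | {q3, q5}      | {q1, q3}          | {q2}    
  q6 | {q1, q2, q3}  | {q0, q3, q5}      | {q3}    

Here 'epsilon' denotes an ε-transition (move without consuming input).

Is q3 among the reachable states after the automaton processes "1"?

No

Start: ε-closure({q0}) = {q0, q2}.
Read '1': q0→{q0, q5}, q2→{q0, q5}; union {q0, q5}; ε-closure = {q0, q2, q5}.
State q3 is not in {q0, q2, q5}.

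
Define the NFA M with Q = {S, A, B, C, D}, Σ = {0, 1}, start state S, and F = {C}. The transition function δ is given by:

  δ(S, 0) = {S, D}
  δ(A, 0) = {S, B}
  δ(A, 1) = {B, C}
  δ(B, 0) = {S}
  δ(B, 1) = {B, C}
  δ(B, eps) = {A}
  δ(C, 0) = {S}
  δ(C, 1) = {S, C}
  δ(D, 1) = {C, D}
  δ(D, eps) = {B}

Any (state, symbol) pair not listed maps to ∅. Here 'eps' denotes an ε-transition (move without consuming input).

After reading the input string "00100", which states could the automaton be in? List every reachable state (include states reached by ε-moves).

{S, A, B, D}

Start in {S}.
Read '0': S→{S, D}; union {S, D}; ε-closure = {S, A, B, D}.
Read '0': S→{S, D}, A→{S, B}, B→{S}, D→∅; union {S, B, D}; ε-closure = {S, A, B, D}.
Read '1': S→∅, A→{B, C}, B→{B, C}, D→{C, D}; union {B, C, D}; ε-closure = {A, B, C, D}.
Read '0': A→{S, B}, B→{S}, C→{S}, D→∅; union {S, B}; ε-closure = {S, A, B}.
Read '0': S→{S, D}, A→{S, B}, B→{S}; union {S, B, D}; ε-closure = {S, A, B, D}.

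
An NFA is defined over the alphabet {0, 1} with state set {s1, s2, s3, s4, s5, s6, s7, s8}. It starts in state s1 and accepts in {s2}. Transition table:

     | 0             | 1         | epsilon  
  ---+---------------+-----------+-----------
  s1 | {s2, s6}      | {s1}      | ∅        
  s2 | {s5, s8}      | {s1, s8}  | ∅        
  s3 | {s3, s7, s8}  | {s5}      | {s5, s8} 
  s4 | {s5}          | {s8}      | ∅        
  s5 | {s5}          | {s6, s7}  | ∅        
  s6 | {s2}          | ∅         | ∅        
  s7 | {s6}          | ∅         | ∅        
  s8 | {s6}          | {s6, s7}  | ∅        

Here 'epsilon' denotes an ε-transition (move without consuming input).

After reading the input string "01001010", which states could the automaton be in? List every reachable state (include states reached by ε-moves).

Start in {s1}.
Read '0': {s1} → {s2, s6}.
Read '1': {s2, s6} → {s1, s8}.
Read '0': {s1, s8} → {s2, s6}.
Read '0': {s2, s6} → {s2, s5, s8}.
Read '1': {s2, s5, s8} → {s1, s6, s7, s8}.
Read '0': {s1, s6, s7, s8} → {s2, s6}.
Read '1': {s2, s6} → {s1, s8}.
Read '0': {s1, s8} → {s2, s6}.

{s2, s6}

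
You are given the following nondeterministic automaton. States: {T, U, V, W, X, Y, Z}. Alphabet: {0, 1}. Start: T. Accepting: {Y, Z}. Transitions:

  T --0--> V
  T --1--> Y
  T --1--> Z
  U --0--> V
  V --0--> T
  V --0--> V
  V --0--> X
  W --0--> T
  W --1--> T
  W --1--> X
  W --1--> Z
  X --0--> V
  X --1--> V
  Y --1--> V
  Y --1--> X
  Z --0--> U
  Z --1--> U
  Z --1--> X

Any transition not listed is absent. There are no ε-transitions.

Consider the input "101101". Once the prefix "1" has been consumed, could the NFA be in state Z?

Start in {T}.
Read '1': T→{Y, Z}; now {Y, Z}.
State Z is in {Y, Z}.

Yes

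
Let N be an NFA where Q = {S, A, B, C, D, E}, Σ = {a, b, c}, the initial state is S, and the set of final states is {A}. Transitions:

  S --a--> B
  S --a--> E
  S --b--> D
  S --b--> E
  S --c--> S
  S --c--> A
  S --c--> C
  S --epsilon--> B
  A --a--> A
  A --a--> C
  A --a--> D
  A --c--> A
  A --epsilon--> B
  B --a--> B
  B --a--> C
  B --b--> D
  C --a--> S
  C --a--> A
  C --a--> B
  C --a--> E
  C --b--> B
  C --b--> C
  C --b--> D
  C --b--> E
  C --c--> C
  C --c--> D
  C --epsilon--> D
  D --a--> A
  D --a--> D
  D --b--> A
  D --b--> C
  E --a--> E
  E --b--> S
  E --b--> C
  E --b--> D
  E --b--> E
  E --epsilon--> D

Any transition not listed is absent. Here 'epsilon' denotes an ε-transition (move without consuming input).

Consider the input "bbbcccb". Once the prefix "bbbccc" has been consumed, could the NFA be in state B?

Yes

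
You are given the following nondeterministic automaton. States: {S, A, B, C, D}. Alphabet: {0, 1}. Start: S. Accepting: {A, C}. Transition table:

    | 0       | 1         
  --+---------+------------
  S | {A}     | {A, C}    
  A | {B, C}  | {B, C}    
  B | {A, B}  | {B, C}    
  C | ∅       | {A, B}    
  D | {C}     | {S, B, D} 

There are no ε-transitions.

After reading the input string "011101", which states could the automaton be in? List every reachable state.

{A, B, C}

Start in {S}.
Read '0': {S} → {A}.
Read '1': {A} → {B, C}.
Read '1': {B, C} → {A, B, C}.
Read '1': {A, B, C} → {A, B, C}.
Read '0': {A, B, C} → {A, B, C}.
Read '1': {A, B, C} → {A, B, C}.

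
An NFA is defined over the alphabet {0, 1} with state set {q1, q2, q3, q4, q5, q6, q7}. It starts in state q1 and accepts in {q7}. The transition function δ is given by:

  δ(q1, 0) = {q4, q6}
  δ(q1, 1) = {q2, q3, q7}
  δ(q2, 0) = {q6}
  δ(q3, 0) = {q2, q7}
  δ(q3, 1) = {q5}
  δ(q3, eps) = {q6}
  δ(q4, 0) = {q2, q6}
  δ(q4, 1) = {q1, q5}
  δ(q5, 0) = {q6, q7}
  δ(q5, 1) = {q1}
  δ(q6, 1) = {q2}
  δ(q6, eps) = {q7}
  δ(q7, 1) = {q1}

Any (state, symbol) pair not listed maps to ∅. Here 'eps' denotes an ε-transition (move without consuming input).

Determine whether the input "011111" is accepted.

Yes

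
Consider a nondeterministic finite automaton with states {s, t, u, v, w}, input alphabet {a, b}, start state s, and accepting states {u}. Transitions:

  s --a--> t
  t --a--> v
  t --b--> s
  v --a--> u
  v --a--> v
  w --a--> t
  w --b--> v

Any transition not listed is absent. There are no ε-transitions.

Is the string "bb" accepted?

Start in {s}.
Read 'b': {s} → ∅.
The set is empty and remains empty for the remaining 1 symbol.
The final set ∅ contains no accepting state.

No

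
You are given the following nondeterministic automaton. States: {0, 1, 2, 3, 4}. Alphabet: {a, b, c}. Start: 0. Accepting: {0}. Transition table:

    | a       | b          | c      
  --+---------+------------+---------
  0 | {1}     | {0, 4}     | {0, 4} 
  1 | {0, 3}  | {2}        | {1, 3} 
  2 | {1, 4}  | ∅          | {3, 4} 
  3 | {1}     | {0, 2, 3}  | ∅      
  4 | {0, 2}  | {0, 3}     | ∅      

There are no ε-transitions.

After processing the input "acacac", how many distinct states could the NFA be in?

Start in {0}.
Read 'a': {0} → {1}.
Read 'c': {1} → {1, 3}.
Read 'a': {1, 3} → {0, 1, 3}.
Read 'c': {0, 1, 3} → {0, 1, 3, 4}.
Read 'a': {0, 1, 3, 4} → {0, 1, 2, 3}.
Read 'c': {0, 1, 2, 3} → {0, 1, 3, 4}.
That set has 4 states.

4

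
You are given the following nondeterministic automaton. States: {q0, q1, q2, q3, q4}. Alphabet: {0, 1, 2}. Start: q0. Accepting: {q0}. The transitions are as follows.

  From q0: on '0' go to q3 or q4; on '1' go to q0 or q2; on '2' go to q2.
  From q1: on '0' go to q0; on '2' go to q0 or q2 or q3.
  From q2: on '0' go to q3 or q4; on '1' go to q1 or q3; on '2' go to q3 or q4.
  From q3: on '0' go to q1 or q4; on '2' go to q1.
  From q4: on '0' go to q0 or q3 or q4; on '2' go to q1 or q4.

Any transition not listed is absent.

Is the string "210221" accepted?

Yes

Start in {q0}.
Read '2': q0→{q2}; now {q2}.
Read '1': q2→{q1, q3}; now {q1, q3}.
Read '0': q1→{q0}, q3→{q1, q4}; now {q0, q1, q4}.
Read '2': q0→{q2}, q1→{q0, q2, q3}, q4→{q1, q4}; now {q0, q1, q2, q3, q4}.
Read '2': q0→{q2}, q1→{q0, q2, q3}, q2→{q3, q4}, q3→{q1}, q4→{q1, q4}; now {q0, q1, q2, q3, q4}.
Read '1': q0→{q0, q2}, q1→∅, q2→{q1, q3}, q3→∅, q4→∅; now {q0, q1, q2, q3}.
The final set {q0, q1, q2, q3} contains the accepting state q0.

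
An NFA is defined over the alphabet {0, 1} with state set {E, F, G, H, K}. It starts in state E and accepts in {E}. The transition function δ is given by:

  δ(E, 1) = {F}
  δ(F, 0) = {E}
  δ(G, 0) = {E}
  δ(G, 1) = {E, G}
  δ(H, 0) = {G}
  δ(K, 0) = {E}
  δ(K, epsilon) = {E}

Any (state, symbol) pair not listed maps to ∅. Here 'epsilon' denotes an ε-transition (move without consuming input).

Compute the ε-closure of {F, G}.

{F, G}

Begin with {F, G}.
No ε-moves leave this set, so the closure equals the set itself.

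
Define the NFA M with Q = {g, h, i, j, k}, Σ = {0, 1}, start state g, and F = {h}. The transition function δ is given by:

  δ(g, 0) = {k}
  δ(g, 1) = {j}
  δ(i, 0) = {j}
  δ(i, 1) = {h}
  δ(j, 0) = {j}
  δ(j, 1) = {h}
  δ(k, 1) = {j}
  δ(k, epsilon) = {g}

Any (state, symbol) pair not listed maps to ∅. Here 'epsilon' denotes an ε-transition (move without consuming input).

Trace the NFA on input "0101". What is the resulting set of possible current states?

{h}

Start in {g}.
Read '0': {g} → {g, k}.
Read '1': {g, k} → {j}.
Read '0': {j} → {j}.
Read '1': {j} → {h}.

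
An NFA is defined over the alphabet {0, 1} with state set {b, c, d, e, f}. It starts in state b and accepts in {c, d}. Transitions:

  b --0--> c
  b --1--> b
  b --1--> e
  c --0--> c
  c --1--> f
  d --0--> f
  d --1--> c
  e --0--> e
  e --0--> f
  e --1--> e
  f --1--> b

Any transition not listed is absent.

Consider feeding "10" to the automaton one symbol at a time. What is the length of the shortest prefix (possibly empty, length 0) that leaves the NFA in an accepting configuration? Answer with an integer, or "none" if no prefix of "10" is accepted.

2

Start in {b}.
Read '1': b→{b, e}; now {b, e}.
Read '0': b→{c}, e→{e, f}; now {c, e, f}.
None of the earlier sets intersect F, but {c, e, f} does.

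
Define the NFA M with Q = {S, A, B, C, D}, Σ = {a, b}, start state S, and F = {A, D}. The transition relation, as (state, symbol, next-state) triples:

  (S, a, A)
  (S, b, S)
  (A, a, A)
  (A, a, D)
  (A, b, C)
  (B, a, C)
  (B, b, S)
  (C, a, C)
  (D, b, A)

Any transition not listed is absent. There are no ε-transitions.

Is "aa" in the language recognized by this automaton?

Yes

Start in {S}.
Read 'a': {S} → {A}.
Read 'a': {A} → {A, D}.
The final set {A, D} contains the accepting states A, D.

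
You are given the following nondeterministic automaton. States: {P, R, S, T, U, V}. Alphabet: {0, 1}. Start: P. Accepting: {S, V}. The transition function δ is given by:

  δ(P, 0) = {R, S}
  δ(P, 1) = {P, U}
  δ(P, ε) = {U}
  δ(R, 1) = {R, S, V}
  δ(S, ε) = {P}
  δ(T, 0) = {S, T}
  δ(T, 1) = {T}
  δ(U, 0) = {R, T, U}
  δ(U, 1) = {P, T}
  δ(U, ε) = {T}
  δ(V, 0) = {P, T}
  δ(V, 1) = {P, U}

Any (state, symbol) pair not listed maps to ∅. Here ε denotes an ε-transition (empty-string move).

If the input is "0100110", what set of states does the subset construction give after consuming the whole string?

{P, R, S, T, U}

Start: ε-closure({P}) = {P, T, U}.
Read '0': P→{R, S}, T→{S, T}, U→{R, T, U}; union {R, S, T, U}; ε-closure = {P, R, S, T, U}.
Read '1': P→{P, U}, R→{R, S, V}, S→∅, T→{T}, U→{P, T}; now {P, R, S, T, U, V}.
Read '0': P→{R, S}, R→∅, S→∅, T→{S, T}, U→{R, T, U}, V→{P, T}; now {P, R, S, T, U}.
Read '0': P→{R, S}, R→∅, S→∅, T→{S, T}, U→{R, T, U}; union {R, S, T, U}; ε-closure = {P, R, S, T, U}.
Read '1': P→{P, U}, R→{R, S, V}, S→∅, T→{T}, U→{P, T}; now {P, R, S, T, U, V}.
Read '1': P→{P, U}, R→{R, S, V}, S→∅, T→{T}, U→{P, T}, V→{P, U}; now {P, R, S, T, U, V}.
Read '0': P→{R, S}, R→∅, S→∅, T→{S, T}, U→{R, T, U}, V→{P, T}; now {P, R, S, T, U}.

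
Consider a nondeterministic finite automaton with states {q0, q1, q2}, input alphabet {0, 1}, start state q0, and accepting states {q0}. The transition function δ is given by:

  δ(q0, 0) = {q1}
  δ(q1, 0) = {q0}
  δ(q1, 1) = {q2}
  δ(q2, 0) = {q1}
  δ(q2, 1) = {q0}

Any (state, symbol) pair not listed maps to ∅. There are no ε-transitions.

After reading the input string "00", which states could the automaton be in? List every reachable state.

{q0}

Start in {q0}.
Read '0': q0→{q1}; now {q1}.
Read '0': q1→{q0}; now {q0}.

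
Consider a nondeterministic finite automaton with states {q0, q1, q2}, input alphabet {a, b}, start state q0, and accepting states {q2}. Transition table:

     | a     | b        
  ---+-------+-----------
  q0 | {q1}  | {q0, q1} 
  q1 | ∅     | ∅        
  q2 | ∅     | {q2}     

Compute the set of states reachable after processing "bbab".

∅

Start in {q0}.
Read 'b': q0→{q0, q1}; now {q0, q1}.
Read 'b': q0→{q0, q1}, q1→∅; now {q0, q1}.
Read 'a': q0→{q1}, q1→∅; now {q1}.
Read 'b': q1→∅; now ∅.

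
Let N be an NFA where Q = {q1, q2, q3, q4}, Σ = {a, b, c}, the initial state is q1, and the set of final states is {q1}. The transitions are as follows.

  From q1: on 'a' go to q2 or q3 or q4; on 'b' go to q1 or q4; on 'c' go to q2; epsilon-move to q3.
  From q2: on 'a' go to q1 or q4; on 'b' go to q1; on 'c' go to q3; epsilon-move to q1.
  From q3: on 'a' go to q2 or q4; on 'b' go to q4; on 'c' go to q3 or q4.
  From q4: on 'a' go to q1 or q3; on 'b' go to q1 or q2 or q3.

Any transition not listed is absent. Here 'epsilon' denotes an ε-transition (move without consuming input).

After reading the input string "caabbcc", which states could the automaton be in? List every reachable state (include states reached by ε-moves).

Start: ε-closure({q1}) = {q1, q3}.
Read 'c': {q1, q3} → {q1, q2, q3, q4}.
Read 'a': {q1, q2, q3, q4} → {q1, q2, q3, q4}.
Read 'a': {q1, q2, q3, q4} → {q1, q2, q3, q4}.
Read 'b': {q1, q2, q3, q4} → {q1, q2, q3, q4}.
Read 'b': {q1, q2, q3, q4} → {q1, q2, q3, q4}.
Read 'c': {q1, q2, q3, q4} → {q1, q2, q3, q4}.
Read 'c': {q1, q2, q3, q4} → {q1, q2, q3, q4}.

{q1, q2, q3, q4}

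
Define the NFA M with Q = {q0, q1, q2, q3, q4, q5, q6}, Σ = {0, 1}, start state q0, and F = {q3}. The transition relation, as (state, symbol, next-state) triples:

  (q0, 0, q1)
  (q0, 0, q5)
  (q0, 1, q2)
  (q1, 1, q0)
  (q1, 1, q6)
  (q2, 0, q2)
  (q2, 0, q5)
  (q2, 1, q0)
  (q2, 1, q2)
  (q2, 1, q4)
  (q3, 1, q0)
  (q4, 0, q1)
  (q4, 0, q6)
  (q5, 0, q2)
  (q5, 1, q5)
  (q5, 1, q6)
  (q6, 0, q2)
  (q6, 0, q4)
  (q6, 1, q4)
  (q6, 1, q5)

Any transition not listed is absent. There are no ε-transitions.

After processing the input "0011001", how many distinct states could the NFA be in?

5

Start in {q0}.
Read '0': {q0} → {q1, q5}.
Read '0': {q1, q5} → {q2}.
Read '1': {q2} → {q0, q2, q4}.
Read '1': {q0, q2, q4} → {q0, q2, q4}.
Read '0': {q0, q2, q4} → {q1, q2, q5, q6}.
Read '0': {q1, q2, q5, q6} → {q2, q4, q5}.
Read '1': {q2, q4, q5} → {q0, q2, q4, q5, q6}.
That set has 5 states.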